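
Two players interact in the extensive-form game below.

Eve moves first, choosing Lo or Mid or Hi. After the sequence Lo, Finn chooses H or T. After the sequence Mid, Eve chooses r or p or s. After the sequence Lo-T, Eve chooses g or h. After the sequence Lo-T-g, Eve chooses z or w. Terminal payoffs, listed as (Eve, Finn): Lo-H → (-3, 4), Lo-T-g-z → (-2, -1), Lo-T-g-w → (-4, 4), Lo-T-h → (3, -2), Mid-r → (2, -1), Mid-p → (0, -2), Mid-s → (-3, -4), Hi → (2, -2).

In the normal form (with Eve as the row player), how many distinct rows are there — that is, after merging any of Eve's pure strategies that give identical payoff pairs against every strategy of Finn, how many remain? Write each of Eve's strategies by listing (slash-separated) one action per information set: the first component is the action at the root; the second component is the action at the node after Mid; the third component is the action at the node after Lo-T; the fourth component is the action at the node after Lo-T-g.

Eve has 36 pure strategies: Lo/r/g/z, Lo/r/g/w, Lo/r/h/z, Lo/r/h/w, Lo/p/g/z, Lo/p/g/w, Lo/p/h/z, Lo/p/h/w, Lo/s/g/z, Lo/s/g/w, Lo/s/h/z, Lo/s/h/w, Mid/r/g/z, Mid/r/g/w, Mid/r/h/z, Mid/r/h/w, Mid/p/g/z, Mid/p/g/w, Mid/p/h/z, Mid/p/h/w, Mid/s/g/z, Mid/s/g/w, Mid/s/h/z, Mid/s/h/w, Hi/r/g/z, Hi/r/g/w, Hi/r/h/z, Hi/r/h/w, Hi/p/g/z, Hi/p/g/w, Hi/p/h/z, Hi/p/h/w, Hi/s/g/z, Hi/s/g/w, Hi/s/h/z, Hi/s/h/w. Columns: H, T.
{Lo/r/g/z, Lo/p/g/z, Lo/s/g/z} → row (-3,4) (-2,-1)
{Lo/r/g/w, Lo/p/g/w, Lo/s/g/w} → row (-3,4) (-4,4)
{Lo/r/h/z, Lo/r/h/w, Lo/p/h/z, Lo/p/h/w, Lo/s/h/z, Lo/s/h/w} → row (-3,4) (3,-2)
{Mid/r/g/z, Mid/r/g/w, Mid/r/h/z, Mid/r/h/w} → row (2,-1) (2,-1)
{Mid/p/g/z, Mid/p/g/w, Mid/p/h/z, Mid/p/h/w} → row (0,-2) (0,-2)
{Mid/s/g/z, Mid/s/g/w, Mid/s/h/z, Mid/s/h/w} → row (-3,-4) (-3,-4)
{Hi/r/g/z, Hi/r/g/w, Hi/r/h/z, Hi/r/h/w, Hi/p/g/z, Hi/p/g/w, Hi/p/h/z, Hi/p/h/w, Hi/s/g/z, Hi/s/g/w, Hi/s/h/z, Hi/s/h/w} → row (2,-2) (2,-2)
That's 7 distinct rows out of 36 strategies.

7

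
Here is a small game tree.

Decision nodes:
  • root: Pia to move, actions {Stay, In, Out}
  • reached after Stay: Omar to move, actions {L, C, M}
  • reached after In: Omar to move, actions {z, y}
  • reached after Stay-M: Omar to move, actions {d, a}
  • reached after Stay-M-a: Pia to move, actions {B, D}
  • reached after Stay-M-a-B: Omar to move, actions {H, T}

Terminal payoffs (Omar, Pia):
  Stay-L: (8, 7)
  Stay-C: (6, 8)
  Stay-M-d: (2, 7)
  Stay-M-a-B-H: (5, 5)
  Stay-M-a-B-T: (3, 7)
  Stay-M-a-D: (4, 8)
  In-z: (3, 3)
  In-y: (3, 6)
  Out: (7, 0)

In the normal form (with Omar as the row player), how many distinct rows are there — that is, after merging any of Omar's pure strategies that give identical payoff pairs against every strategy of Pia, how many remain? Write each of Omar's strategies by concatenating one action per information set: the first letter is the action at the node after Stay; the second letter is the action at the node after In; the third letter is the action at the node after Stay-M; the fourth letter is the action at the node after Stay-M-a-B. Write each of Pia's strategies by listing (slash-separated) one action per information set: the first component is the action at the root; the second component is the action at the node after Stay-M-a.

10

Omar has 24 pure strategies: LzdH, LzdT, LzaH, LzaT, LydH, LydT, LyaH, LyaT, CzdH, CzdT, CzaH, CzaT, CydH, CydT, CyaH, CyaT, MzdH, MzdT, MzaH, MzaT, MydH, MydT, MyaH, MyaT. Columns: Stay/B, Stay/D, In/B, In/D, Out/B, Out/D.
{LzdH, LzdT, LzaH, LzaT} → row (8,7) (8,7) (3,3) (3,3) (7,0) (7,0)
{LydH, LydT, LyaH, LyaT} → row (8,7) (8,7) (3,6) (3,6) (7,0) (7,0)
{CzdH, CzdT, CzaH, CzaT} → row (6,8) (6,8) (3,3) (3,3) (7,0) (7,0)
{CydH, CydT, CyaH, CyaT} → row (6,8) (6,8) (3,6) (3,6) (7,0) (7,0)
{MzdH, MzdT} → row (2,7) (2,7) (3,3) (3,3) (7,0) (7,0)
{MzaH} → row (5,5) (4,8) (3,3) (3,3) (7,0) (7,0)
{MzaT} → row (3,7) (4,8) (3,3) (3,3) (7,0) (7,0)
{MydH, MydT} → row (2,7) (2,7) (3,6) (3,6) (7,0) (7,0)
{MyaH} → row (5,5) (4,8) (3,6) (3,6) (7,0) (7,0)
{MyaT} → row (3,7) (4,8) (3,6) (3,6) (7,0) (7,0)
That's 10 distinct rows out of 24 strategies.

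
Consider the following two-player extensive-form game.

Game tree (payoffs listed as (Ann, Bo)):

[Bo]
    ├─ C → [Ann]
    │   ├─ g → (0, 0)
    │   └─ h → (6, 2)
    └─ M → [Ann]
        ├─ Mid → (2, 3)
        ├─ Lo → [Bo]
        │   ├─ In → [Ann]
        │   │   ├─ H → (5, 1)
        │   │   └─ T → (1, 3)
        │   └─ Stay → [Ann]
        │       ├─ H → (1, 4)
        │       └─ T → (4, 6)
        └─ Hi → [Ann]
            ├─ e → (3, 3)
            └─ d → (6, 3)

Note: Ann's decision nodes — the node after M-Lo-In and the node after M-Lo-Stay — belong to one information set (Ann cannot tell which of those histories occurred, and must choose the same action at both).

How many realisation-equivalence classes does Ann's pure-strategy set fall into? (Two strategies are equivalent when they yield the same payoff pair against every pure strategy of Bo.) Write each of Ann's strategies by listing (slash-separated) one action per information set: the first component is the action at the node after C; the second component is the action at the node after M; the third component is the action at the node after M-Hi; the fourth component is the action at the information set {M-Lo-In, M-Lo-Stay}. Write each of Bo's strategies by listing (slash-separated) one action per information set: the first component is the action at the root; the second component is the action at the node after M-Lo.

10

Ann has 24 pure strategies: g/Mid/e/H, g/Mid/e/T, g/Mid/d/H, g/Mid/d/T, g/Lo/e/H, g/Lo/e/T, g/Lo/d/H, g/Lo/d/T, g/Hi/e/H, g/Hi/e/T, g/Hi/d/H, g/Hi/d/T, h/Mid/e/H, h/Mid/e/T, h/Mid/d/H, h/Mid/d/T, h/Lo/e/H, h/Lo/e/T, h/Lo/d/H, h/Lo/d/T, h/Hi/e/H, h/Hi/e/T, h/Hi/d/H, h/Hi/d/T. Columns: C/In, C/Stay, M/In, M/Stay.
{g/Mid/e/H, g/Mid/e/T, g/Mid/d/H, g/Mid/d/T} → row (0,0) (0,0) (2,3) (2,3)
{g/Lo/e/H, g/Lo/d/H} → row (0,0) (0,0) (5,1) (1,4)
{g/Lo/e/T, g/Lo/d/T} → row (0,0) (0,0) (1,3) (4,6)
{g/Hi/e/H, g/Hi/e/T} → row (0,0) (0,0) (3,3) (3,3)
{g/Hi/d/H, g/Hi/d/T} → row (0,0) (0,0) (6,3) (6,3)
{h/Mid/e/H, h/Mid/e/T, h/Mid/d/H, h/Mid/d/T} → row (6,2) (6,2) (2,3) (2,3)
{h/Lo/e/H, h/Lo/d/H} → row (6,2) (6,2) (5,1) (1,4)
{h/Lo/e/T, h/Lo/d/T} → row (6,2) (6,2) (1,3) (4,6)
{h/Hi/e/H, h/Hi/e/T} → row (6,2) (6,2) (3,3) (3,3)
{h/Hi/d/H, h/Hi/d/T} → row (6,2) (6,2) (6,3) (6,3)
That's 10 distinct rows out of 24 strategies.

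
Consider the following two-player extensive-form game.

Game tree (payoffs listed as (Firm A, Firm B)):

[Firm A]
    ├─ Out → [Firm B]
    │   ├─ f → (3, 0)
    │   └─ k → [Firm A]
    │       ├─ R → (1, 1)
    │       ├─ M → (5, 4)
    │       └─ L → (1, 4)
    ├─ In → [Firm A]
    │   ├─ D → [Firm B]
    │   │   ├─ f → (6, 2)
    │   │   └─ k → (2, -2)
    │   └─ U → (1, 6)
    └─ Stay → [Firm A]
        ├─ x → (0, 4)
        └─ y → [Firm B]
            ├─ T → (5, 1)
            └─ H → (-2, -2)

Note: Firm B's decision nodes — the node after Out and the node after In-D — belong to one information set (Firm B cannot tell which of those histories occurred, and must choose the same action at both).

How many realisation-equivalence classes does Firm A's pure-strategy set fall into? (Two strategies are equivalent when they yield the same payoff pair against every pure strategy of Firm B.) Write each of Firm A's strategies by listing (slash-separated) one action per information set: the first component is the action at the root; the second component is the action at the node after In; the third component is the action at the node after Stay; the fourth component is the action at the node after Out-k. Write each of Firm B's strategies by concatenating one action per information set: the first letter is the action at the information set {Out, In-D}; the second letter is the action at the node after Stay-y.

7

Firm A has 36 pure strategies: Out/D/x/R, Out/D/x/M, Out/D/x/L, Out/D/y/R, Out/D/y/M, Out/D/y/L, Out/U/x/R, Out/U/x/M, Out/U/x/L, Out/U/y/R, Out/U/y/M, Out/U/y/L, In/D/x/R, In/D/x/M, In/D/x/L, In/D/y/R, In/D/y/M, In/D/y/L, In/U/x/R, In/U/x/M, In/U/x/L, In/U/y/R, In/U/y/M, In/U/y/L, Stay/D/x/R, Stay/D/x/M, Stay/D/x/L, Stay/D/y/R, Stay/D/y/M, Stay/D/y/L, Stay/U/x/R, Stay/U/x/M, Stay/U/x/L, Stay/U/y/R, Stay/U/y/M, Stay/U/y/L. Columns: fT, fH, kT, kH.
{Out/D/x/R, Out/D/y/R, Out/U/x/R, Out/U/y/R} → row (3,0) (3,0) (1,1) (1,1)
{Out/D/x/M, Out/D/y/M, Out/U/x/M, Out/U/y/M} → row (3,0) (3,0) (5,4) (5,4)
{Out/D/x/L, Out/D/y/L, Out/U/x/L, Out/U/y/L} → row (3,0) (3,0) (1,4) (1,4)
{In/D/x/R, In/D/x/M, In/D/x/L, In/D/y/R, In/D/y/M, In/D/y/L} → row (6,2) (6,2) (2,-2) (2,-2)
{In/U/x/R, In/U/x/M, In/U/x/L, In/U/y/R, In/U/y/M, In/U/y/L} → row (1,6) (1,6) (1,6) (1,6)
{Stay/D/x/R, Stay/D/x/M, Stay/D/x/L, Stay/U/x/R, Stay/U/x/M, Stay/U/x/L} → row (0,4) (0,4) (0,4) (0,4)
{Stay/D/y/R, Stay/D/y/M, Stay/D/y/L, Stay/U/y/R, Stay/U/y/M, Stay/U/y/L} → row (5,1) (-2,-2) (5,1) (-2,-2)
That's 7 distinct rows out of 36 strategies.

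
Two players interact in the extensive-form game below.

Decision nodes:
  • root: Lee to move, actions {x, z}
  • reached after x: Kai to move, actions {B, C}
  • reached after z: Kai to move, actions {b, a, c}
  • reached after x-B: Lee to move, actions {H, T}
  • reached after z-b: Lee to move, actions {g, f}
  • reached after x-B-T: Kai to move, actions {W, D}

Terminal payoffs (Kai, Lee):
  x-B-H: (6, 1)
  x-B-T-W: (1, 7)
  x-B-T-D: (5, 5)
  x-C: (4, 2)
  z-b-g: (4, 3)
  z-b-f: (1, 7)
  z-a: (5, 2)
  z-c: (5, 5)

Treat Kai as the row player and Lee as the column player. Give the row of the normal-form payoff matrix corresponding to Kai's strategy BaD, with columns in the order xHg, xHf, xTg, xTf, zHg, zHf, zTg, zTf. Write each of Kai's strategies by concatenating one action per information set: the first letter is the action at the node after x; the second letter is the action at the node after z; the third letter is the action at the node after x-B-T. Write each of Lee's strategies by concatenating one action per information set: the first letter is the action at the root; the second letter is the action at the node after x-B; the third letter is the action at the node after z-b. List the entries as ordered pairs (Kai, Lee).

vs xHg: Lee plays x → Kai plays B at [x] → Lee plays H at [x-B] → (6, 1)
vs xHf: Lee plays x → Kai plays B at [x] → Lee plays H at [x-B] → (6, 1)
vs xTg: Lee plays x → Kai plays B at [x] → Lee plays T at [x-B] → Kai plays D at [x-B-T] → (5, 5)
vs xTf: Lee plays x → Kai plays B at [x] → Lee plays T at [x-B] → Kai plays D at [x-B-T] → (5, 5)
vs zHg: Lee plays z → Kai plays a at [z] → (5, 2)
vs zHf: Lee plays z → Kai plays a at [z] → (5, 2)
vs zTg: Lee plays z → Kai plays a at [z] → (5, 2)
vs zTf: Lee plays z → Kai plays a at [z] → (5, 2)

(6,1) (6,1) (5,5) (5,5) (5,2) (5,2) (5,2) (5,2)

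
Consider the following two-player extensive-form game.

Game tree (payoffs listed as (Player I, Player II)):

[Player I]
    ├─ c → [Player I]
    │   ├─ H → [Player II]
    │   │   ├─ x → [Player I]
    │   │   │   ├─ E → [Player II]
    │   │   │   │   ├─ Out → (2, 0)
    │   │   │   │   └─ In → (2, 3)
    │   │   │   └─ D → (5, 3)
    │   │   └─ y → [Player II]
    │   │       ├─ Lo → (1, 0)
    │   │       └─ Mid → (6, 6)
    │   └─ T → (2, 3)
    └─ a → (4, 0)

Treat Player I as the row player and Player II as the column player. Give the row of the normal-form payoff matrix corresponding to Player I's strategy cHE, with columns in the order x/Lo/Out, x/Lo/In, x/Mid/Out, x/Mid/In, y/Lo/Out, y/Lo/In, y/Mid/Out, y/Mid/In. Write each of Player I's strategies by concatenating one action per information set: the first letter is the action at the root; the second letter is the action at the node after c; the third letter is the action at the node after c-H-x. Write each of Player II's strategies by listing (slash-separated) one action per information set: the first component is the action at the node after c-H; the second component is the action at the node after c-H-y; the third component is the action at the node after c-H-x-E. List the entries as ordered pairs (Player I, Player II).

(2,0) (2,3) (2,0) (2,3) (1,0) (1,0) (6,6) (6,6)

vs x/Lo/Out: Player I plays c → Player I plays H at [c] → Player II plays x at [c-H] → Player I plays E at [c-H-x] → Player II plays Out at [c-H-x-E] → (2, 0)
vs x/Lo/In: Player I plays c → Player I plays H at [c] → Player II plays x at [c-H] → Player I plays E at [c-H-x] → Player II plays In at [c-H-x-E] → (2, 3)
vs x/Mid/Out: Player I plays c → Player I plays H at [c] → Player II plays x at [c-H] → Player I plays E at [c-H-x] → Player II plays Out at [c-H-x-E] → (2, 0)
vs x/Mid/In: Player I plays c → Player I plays H at [c] → Player II plays x at [c-H] → Player I plays E at [c-H-x] → Player II plays In at [c-H-x-E] → (2, 3)
vs y/Lo/Out: Player I plays c → Player I plays H at [c] → Player II plays y at [c-H] → Player II plays Lo at [c-H-y] → (1, 0)
vs y/Lo/In: Player I plays c → Player I plays H at [c] → Player II plays y at [c-H] → Player II plays Lo at [c-H-y] → (1, 0)
vs y/Mid/Out: Player I plays c → Player I plays H at [c] → Player II plays y at [c-H] → Player II plays Mid at [c-H-y] → (6, 6)
vs y/Mid/In: Player I plays c → Player I plays H at [c] → Player II plays y at [c-H] → Player II plays Mid at [c-H-y] → (6, 6)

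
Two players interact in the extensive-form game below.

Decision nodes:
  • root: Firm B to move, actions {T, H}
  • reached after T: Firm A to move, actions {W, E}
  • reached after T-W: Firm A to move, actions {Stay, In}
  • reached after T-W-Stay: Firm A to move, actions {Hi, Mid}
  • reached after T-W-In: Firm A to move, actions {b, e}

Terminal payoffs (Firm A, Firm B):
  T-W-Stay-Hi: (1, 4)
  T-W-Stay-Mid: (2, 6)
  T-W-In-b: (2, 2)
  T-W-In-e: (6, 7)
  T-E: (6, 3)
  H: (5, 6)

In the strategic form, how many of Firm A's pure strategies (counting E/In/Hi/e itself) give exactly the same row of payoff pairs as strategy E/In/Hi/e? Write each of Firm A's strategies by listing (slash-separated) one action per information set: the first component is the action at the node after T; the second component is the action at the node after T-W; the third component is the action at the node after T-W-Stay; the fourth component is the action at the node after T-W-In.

8

Row for E/In/Hi/e (columns T, H): (6,3) (5,6).
Under E/In/Hi/e, Firm A's choice at the node after T-W and at the node after T-W-Stay and at the node after T-W-In can never be reached regardless of what Firm B does, so varying those choices leaves every outcome unchanged.
Holding the reachable choices fixed and varying the unreachable ones freely already gives 2 × 2 × 2 = 8 equivalent strategies.
No other strategy reproduces this row, so those 8 are the full class: E/Stay/Hi/b, E/Stay/Hi/e, E/Stay/Mid/b, E/Stay/Mid/e, E/In/Hi/b, E/In/Hi/e, E/In/Mid/b, E/In/Mid/e.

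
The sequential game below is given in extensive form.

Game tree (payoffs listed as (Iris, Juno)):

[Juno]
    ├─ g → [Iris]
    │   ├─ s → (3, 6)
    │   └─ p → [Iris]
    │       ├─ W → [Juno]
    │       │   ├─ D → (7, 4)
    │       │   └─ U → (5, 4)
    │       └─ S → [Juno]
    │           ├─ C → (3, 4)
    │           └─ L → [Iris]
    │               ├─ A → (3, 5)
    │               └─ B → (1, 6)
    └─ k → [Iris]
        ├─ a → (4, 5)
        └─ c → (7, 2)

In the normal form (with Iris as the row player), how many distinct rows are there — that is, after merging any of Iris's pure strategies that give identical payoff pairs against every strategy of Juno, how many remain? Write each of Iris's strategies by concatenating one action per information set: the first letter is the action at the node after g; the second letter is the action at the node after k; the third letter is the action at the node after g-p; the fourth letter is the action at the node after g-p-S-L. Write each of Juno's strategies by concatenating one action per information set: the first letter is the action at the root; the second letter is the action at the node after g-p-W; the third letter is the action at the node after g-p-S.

Iris has 16 pure strategies: saWA, saWB, saSA, saSB, scWA, scWB, scSA, scSB, paWA, paWB, paSA, paSB, pcWA, pcWB, pcSA, pcSB. Columns: gDC, gDL, gUC, gUL, kDC, kDL, kUC, kUL.
{saWA, saWB, saSA, saSB} → row (3,6) (3,6) (3,6) (3,6) (4,5) (4,5) (4,5) (4,5)
{scWA, scWB, scSA, scSB} → row (3,6) (3,6) (3,6) (3,6) (7,2) (7,2) (7,2) (7,2)
{paWA, paWB} → row (7,4) (7,4) (5,4) (5,4) (4,5) (4,5) (4,5) (4,5)
{paSA} → row (3,4) (3,5) (3,4) (3,5) (4,5) (4,5) (4,5) (4,5)
{paSB} → row (3,4) (1,6) (3,4) (1,6) (4,5) (4,5) (4,5) (4,5)
{pcWA, pcWB} → row (7,4) (7,4) (5,4) (5,4) (7,2) (7,2) (7,2) (7,2)
{pcSA} → row (3,4) (3,5) (3,4) (3,5) (7,2) (7,2) (7,2) (7,2)
{pcSB} → row (3,4) (1,6) (3,4) (1,6) (7,2) (7,2) (7,2) (7,2)
That's 8 distinct rows out of 16 strategies.

8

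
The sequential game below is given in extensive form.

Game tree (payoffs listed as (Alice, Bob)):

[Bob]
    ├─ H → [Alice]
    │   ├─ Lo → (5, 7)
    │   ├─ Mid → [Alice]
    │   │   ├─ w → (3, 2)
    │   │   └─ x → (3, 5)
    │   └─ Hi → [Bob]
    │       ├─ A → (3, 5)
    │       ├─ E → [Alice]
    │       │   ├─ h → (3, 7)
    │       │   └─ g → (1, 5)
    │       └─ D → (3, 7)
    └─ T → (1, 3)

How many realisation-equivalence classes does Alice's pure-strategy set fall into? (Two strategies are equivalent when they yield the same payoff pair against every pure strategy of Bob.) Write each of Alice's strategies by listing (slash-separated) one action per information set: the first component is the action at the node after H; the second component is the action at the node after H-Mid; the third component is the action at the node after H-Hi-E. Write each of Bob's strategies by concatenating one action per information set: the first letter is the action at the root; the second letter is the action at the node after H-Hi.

Alice has 12 pure strategies: Lo/w/h, Lo/w/g, Lo/x/h, Lo/x/g, Mid/w/h, Mid/w/g, Mid/x/h, Mid/x/g, Hi/w/h, Hi/w/g, Hi/x/h, Hi/x/g. Columns: HA, HE, HD, TA, TE, TD.
{Lo/w/h, Lo/w/g, Lo/x/h, Lo/x/g} → row (5,7) (5,7) (5,7) (1,3) (1,3) (1,3)
{Mid/w/h, Mid/w/g} → row (3,2) (3,2) (3,2) (1,3) (1,3) (1,3)
{Mid/x/h, Mid/x/g} → row (3,5) (3,5) (3,5) (1,3) (1,3) (1,3)
{Hi/w/h, Hi/x/h} → row (3,5) (3,7) (3,7) (1,3) (1,3) (1,3)
{Hi/w/g, Hi/x/g} → row (3,5) (1,5) (3,7) (1,3) (1,3) (1,3)
That's 5 distinct rows out of 12 strategies.

5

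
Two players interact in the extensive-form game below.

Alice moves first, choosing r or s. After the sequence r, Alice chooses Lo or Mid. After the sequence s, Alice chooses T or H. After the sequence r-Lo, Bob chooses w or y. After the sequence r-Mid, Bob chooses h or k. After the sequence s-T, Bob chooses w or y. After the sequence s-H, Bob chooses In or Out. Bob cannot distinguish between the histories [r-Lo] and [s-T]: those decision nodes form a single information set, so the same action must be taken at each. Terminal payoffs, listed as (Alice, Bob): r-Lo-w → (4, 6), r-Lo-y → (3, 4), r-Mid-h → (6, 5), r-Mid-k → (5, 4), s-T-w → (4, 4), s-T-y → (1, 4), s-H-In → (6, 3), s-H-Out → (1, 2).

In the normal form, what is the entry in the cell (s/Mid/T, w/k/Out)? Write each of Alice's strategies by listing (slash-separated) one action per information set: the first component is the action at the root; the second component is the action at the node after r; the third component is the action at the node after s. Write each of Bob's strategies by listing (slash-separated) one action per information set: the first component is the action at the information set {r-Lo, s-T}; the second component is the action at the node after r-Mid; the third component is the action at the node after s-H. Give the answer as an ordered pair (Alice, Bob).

(4, 4)

Trace the play path from the root:
  Alice plays s
  Alice plays T at [s]
  Bob plays w at [s-T]
→ terminal payoff (4, 4).
(Alice's choice at the node after r is never reached on this path, so it doesn't affect the outcome.)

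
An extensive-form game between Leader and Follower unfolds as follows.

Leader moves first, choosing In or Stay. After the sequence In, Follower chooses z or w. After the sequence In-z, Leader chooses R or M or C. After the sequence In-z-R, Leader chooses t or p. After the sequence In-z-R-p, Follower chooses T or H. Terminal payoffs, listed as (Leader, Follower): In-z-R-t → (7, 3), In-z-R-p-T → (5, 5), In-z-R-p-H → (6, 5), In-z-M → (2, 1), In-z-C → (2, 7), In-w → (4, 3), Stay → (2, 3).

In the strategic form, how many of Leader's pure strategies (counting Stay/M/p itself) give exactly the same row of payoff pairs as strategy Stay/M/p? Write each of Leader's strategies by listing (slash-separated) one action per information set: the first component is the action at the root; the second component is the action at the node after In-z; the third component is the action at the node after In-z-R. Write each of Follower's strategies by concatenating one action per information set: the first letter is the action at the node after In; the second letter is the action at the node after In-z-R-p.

6

Row for Stay/M/p (columns zT, zH, wT, wH): (2,3) (2,3) (2,3) (2,3).
Under Stay/M/p, Leader's choice at the node after In-z and at the node after In-z-R can never be reached regardless of what Follower does, so varying those choices leaves every outcome unchanged.
Holding the reachable choices fixed and varying the unreachable ones freely already gives 3 × 2 = 6 equivalent strategies.
No other strategy reproduces this row, so those 6 are the full class: Stay/R/t, Stay/R/p, Stay/M/t, Stay/M/p, Stay/C/t, Stay/C/p.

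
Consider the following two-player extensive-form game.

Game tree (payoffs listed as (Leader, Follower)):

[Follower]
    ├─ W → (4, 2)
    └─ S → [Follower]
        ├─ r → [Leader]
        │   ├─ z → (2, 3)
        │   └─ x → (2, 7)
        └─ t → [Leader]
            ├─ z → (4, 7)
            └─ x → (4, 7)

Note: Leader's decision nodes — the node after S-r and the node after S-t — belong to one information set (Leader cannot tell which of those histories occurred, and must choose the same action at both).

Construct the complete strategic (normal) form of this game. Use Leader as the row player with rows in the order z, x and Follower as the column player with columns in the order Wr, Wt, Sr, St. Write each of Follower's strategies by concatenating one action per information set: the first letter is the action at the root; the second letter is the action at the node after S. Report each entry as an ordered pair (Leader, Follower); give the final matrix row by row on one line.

Row z: Wr→(4,2), Wt→(4,2), Sr→(2,3), St→(4,7)
Row x: Wr→(4,2), Wt→(4,2), Sr→(2,7), St→(4,7)

z: (4,2) (4,2) (2,3) (4,7) | x: (4,2) (4,2) (2,7) (4,7)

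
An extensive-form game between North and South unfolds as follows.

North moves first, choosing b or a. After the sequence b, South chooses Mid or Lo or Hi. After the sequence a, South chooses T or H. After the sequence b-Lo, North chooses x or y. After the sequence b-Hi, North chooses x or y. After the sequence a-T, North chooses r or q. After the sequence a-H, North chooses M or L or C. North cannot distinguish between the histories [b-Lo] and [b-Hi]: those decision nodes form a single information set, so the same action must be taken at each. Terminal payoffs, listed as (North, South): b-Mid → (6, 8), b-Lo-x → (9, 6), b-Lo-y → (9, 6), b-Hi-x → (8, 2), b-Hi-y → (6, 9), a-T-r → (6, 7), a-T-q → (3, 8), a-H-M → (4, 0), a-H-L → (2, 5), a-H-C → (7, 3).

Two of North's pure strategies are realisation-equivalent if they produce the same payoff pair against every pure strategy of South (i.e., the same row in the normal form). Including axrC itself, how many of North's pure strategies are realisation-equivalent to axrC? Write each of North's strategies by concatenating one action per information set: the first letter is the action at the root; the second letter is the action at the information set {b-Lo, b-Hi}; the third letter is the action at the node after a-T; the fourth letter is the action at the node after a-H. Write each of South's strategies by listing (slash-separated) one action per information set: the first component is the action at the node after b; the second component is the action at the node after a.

2

Row for axrC (columns Mid/T, Mid/H, Lo/T, Lo/H, Hi/T, Hi/H): (6,7) (7,3) (6,7) (7,3) (6,7) (7,3).
Under axrC, North's choice at the information set {b-Lo, b-Hi} can never be reached regardless of what South does, so varying those choices leaves every outcome unchanged.
Holding the reachable choices fixed and varying the unreachable one freely already gives 2 equivalent strategies.
No other strategy reproduces this row, so those 2 are the full class: axrC, ayrC.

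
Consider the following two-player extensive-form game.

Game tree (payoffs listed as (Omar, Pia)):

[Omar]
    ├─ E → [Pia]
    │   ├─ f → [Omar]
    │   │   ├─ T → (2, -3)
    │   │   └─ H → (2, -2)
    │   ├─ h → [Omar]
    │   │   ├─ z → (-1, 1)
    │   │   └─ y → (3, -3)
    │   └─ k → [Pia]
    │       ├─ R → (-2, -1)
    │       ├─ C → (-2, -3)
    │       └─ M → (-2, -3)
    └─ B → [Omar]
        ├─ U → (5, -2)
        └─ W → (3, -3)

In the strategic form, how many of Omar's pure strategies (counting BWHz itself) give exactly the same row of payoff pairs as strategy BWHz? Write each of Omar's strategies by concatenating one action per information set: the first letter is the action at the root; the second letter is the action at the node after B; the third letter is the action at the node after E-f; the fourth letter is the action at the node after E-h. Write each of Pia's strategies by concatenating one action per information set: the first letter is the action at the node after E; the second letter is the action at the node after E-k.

Row for BWHz (columns fR, fC, fM, hR, hC, hM, kR, kC, kM): (3,-3) (3,-3) (3,-3) (3,-3) (3,-3) (3,-3) (3,-3) (3,-3) (3,-3).
Under BWHz, Omar's choice at the node after E-f and at the node after E-h can never be reached regardless of what Pia does, so varying those choices leaves every outcome unchanged.
Holding the reachable choices fixed and varying the unreachable ones freely already gives 2 × 2 = 4 equivalent strategies.
No other strategy reproduces this row, so those 4 are the full class: BWTz, BWTy, BWHz, BWHy.

4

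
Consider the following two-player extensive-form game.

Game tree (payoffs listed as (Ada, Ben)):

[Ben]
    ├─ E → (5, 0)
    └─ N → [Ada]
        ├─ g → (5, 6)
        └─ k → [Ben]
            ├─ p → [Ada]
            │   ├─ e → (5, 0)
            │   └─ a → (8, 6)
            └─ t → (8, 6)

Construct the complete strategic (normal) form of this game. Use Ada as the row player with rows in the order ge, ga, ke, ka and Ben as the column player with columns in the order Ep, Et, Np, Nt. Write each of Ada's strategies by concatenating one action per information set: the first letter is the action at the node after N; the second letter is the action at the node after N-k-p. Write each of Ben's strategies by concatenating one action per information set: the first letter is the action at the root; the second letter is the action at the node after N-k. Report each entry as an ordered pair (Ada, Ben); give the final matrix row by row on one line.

           Ep       Et       Np       Nt
  ge    (5,0)    (5,0)    (5,6)    (5,6)
  ga    (5,0)    (5,0)    (5,6)    (5,6)
  ke    (5,0)    (5,0)    (5,0)    (8,6)
  ka    (5,0)    (5,0)    (8,6)    (8,6)

ge: (5,0) (5,0) (5,6) (5,6) | ga: (5,0) (5,0) (5,6) (5,6) | ke: (5,0) (5,0) (5,0) (8,6) | ka: (5,0) (5,0) (8,6) (8,6)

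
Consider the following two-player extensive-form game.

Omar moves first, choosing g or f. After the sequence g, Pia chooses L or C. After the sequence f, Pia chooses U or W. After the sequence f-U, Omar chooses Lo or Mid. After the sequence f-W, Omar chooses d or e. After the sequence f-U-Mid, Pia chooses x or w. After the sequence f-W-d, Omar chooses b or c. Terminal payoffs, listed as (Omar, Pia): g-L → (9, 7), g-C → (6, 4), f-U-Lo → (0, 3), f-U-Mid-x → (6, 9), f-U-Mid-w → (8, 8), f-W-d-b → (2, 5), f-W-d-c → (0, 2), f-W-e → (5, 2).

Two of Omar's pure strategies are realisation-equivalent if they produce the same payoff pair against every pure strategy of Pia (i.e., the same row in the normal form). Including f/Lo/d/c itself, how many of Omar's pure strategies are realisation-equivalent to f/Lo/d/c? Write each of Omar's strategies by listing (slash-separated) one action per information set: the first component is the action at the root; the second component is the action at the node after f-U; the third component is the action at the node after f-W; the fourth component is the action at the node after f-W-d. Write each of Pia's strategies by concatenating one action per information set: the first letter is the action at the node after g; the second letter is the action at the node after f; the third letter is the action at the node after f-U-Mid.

1

Row for f/Lo/d/c (columns LUx, LUw, LWx, LWw, CUx, CUw, CWx, CWw): (0,3) (0,3) (0,2) (0,2) (0,3) (0,3) (0,2) (0,2).
Every one of Omar's information sets is on the play path for some reply by Pia when Omar follows f/Lo/d/c.
Changing the action at any of them therefore changes at least one column, so only f/Lo/d/c itself gives this row.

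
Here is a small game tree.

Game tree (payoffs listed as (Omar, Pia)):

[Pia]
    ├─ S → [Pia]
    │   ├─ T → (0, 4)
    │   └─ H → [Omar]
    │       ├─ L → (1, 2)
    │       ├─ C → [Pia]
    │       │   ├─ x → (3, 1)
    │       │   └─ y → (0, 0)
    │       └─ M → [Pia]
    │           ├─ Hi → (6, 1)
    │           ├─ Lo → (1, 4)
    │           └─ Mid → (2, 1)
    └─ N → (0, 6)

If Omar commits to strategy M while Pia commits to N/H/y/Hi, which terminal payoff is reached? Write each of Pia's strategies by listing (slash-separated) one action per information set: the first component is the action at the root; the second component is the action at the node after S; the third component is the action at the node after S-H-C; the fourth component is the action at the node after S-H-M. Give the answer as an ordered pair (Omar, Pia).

(0, 6)

Trace the play path from the root:
  Pia plays N
→ terminal payoff (0, 6).
(Omar's choice at the node after S-H is never reached on this path, so it doesn't affect the outcome.)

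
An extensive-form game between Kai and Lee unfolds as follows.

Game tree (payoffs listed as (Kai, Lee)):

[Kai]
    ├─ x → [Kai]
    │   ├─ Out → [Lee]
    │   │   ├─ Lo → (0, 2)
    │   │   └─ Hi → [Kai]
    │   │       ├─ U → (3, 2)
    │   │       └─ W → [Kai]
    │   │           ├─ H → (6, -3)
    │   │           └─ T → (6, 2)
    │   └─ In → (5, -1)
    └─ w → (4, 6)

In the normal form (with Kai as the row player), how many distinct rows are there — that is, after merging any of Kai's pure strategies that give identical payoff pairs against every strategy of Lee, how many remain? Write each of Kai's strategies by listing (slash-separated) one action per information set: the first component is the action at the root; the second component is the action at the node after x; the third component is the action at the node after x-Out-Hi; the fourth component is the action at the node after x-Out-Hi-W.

Kai has 16 pure strategies: x/Out/U/H, x/Out/U/T, x/Out/W/H, x/Out/W/T, x/In/U/H, x/In/U/T, x/In/W/H, x/In/W/T, w/Out/U/H, w/Out/U/T, w/Out/W/H, w/Out/W/T, w/In/U/H, w/In/U/T, w/In/W/H, w/In/W/T. Columns: Lo, Hi.
{x/Out/U/H, x/Out/U/T} → row (0,2) (3,2)
{x/Out/W/H} → row (0,2) (6,-3)
{x/Out/W/T} → row (0,2) (6,2)
{x/In/U/H, x/In/U/T, x/In/W/H, x/In/W/T} → row (5,-1) (5,-1)
{w/Out/U/H, w/Out/U/T, w/Out/W/H, w/Out/W/T, w/In/U/H, w/In/U/T, w/In/W/H, w/In/W/T} → row (4,6) (4,6)
That's 5 distinct rows out of 16 strategies.

5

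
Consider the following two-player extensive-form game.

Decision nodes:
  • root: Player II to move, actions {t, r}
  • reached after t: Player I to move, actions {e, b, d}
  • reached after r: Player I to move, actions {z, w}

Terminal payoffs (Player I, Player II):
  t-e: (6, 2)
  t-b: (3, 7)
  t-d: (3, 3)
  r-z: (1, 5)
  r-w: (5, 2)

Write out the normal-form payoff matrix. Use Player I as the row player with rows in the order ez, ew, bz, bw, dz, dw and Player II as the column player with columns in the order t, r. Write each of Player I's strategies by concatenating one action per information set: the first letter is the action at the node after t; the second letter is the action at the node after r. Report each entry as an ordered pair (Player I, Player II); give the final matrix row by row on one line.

Row ez: t→(6,2), r→(1,5)
Row ew: t→(6,2), r→(5,2)
Row bz: t→(3,7), r→(1,5)
Row bw: t→(3,7), r→(5,2)
Row dz: t→(3,3), r→(1,5)
Row dw: t→(3,3), r→(5,2)

ez: (6,2) (1,5) | ew: (6,2) (5,2) | bz: (3,7) (1,5) | bw: (3,7) (5,2) | dz: (3,3) (1,5) | dw: (3,3) (5,2)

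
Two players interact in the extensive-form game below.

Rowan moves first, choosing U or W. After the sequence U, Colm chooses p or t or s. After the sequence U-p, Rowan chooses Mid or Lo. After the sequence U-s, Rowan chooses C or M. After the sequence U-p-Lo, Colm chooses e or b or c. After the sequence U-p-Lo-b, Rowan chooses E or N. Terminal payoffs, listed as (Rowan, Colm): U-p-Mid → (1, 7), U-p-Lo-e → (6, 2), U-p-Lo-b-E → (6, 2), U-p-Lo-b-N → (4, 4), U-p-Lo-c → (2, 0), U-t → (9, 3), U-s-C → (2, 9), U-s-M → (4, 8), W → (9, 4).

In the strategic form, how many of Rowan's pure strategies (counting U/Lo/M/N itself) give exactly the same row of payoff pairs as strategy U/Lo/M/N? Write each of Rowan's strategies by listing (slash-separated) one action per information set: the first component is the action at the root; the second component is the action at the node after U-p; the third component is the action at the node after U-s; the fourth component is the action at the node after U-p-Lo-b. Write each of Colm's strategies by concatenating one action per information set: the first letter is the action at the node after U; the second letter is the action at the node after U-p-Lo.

1

Row for U/Lo/M/N (columns pe, pb, pc, te, tb, tc, se, sb, sc): (6,2) (4,4) (2,0) (9,3) (9,3) (9,3) (4,8) (4,8) (4,8).
Every one of Rowan's information sets is on the play path for some reply by Colm when Rowan follows U/Lo/M/N.
Changing the action at any of them therefore changes at least one column, so only U/Lo/M/N itself gives this row.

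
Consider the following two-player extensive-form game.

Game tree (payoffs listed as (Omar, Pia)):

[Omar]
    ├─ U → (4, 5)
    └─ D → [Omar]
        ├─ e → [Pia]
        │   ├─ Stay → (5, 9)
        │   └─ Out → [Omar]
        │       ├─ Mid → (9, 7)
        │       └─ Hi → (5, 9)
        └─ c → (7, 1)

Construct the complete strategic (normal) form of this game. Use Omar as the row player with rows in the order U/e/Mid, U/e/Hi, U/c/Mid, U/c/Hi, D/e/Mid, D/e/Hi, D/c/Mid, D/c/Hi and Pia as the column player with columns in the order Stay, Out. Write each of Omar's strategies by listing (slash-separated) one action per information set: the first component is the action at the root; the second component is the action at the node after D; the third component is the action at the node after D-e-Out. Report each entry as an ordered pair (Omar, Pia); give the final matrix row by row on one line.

Row U/e/Mid: Stay→(4,5), Out→(4,5)
Row U/e/Hi: Stay→(4,5), Out→(4,5)
Row U/c/Mid: Stay→(4,5), Out→(4,5)
Row U/c/Hi: Stay→(4,5), Out→(4,5)
Row D/e/Mid: Stay→(5,9), Out→(9,7)
Row D/e/Hi: Stay→(5,9), Out→(5,9)
Row D/c/Mid: Stay→(7,1), Out→(7,1)
Row D/c/Hi: Stay→(7,1), Out→(7,1)

U/e/Mid: (4,5) (4,5) | U/e/Hi: (4,5) (4,5) | U/c/Mid: (4,5) (4,5) | U/c/Hi: (4,5) (4,5) | D/e/Mid: (5,9) (9,7) | D/e/Hi: (5,9) (5,9) | D/c/Mid: (7,1) (7,1) | D/c/Hi: (7,1) (7,1)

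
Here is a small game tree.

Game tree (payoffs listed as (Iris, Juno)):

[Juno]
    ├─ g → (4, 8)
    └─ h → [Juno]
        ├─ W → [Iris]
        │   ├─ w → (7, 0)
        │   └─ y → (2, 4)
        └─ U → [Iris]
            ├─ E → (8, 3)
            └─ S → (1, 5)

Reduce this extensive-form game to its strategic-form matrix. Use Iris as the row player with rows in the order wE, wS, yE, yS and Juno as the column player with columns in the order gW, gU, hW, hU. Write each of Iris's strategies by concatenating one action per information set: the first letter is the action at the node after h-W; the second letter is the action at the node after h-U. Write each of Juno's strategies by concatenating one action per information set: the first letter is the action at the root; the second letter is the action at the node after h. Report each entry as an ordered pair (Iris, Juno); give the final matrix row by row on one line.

Row wE: gW→(4,8), gU→(4,8), hW→(7,0), hU→(8,3)
Row wS: gW→(4,8), gU→(4,8), hW→(7,0), hU→(1,5)
Row yE: gW→(4,8), gU→(4,8), hW→(2,4), hU→(8,3)
Row yS: gW→(4,8), gU→(4,8), hW→(2,4), hU→(1,5)

wE: (4,8) (4,8) (7,0) (8,3) | wS: (4,8) (4,8) (7,0) (1,5) | yE: (4,8) (4,8) (2,4) (8,3) | yS: (4,8) (4,8) (2,4) (1,5)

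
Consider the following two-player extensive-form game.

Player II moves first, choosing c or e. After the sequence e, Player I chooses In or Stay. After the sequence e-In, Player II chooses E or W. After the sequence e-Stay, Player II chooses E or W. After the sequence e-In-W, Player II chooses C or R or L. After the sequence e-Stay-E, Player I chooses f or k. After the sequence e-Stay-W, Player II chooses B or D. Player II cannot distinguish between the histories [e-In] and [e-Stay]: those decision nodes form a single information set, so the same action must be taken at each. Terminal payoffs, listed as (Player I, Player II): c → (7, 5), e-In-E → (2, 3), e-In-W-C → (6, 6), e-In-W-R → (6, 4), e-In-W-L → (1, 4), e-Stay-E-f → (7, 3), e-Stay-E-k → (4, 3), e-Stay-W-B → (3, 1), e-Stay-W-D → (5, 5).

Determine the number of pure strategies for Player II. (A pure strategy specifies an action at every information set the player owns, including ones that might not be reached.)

Player II owns the root with actions {c, e} — two choices.
Player II owns the information set {e-In, e-Stay} with actions {E, W} — two choices.
Player II owns the node after e-In-W with actions {C, R, L} — three choices.
Player II owns the node after e-Stay-W with actions {B, D} — two choices.
A pure strategy fixes one action at each information set independently, so the count is the product 2 × 2 × 3 × 2 = 24.
(For reference, Player I has 4 pure strategies, giving a 24×4 normal-form matrix.)

24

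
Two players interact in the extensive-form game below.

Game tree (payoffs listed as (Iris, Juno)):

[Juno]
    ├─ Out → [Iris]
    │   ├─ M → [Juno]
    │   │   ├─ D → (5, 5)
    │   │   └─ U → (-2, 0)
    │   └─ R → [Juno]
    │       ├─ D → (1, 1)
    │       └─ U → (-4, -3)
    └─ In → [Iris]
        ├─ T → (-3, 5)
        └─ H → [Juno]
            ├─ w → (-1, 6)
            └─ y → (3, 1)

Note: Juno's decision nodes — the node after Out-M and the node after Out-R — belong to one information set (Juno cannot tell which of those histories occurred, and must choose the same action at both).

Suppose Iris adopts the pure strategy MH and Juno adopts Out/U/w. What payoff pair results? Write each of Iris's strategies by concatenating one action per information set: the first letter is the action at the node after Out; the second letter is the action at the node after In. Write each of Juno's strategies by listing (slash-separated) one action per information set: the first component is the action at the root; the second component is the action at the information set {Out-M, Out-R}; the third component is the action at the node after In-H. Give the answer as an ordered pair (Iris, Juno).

(-2, 0)

Trace the play path from the root:
  Juno plays Out
  Iris plays M at [Out]
  Juno plays U at [Out-M]
→ terminal payoff (-2, 0).
(Iris's choice at the node after In is never reached on this path, so it doesn't affect the outcome.)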